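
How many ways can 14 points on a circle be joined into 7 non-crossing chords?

This is counted by the nth Catalan number C_n. Here n = 14/2 = 7.
Using C_0 = 1 and C_(k+1) = C_k x 2(2k+1)/(k+2), build up term by term: C_1=1, C_2=2, C_3=5, C_4=14, C_5=42, C_6=132, C_7=429.

Final answer: C_{7} = 429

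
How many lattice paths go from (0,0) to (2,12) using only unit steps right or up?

Each path has 2 right steps and 12 up steps in some order (14 steps total).
Choose which 12 of the 14 steps are up: C(14,12).

Final answer: C(14,12) = 91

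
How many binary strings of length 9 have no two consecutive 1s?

Classify by the final bit: ...0 gives a(n-1) strings, ...01 gives a(n-2) strings. Thus a(n) = a(n-1) + a(n-2) with a(1)=2, a(2)=3.
Building up term by term: a(1)=2, a(2)=3, a(3)=5, a(4)=8, a(5)=13, a(6)=21, a(7)=34, a(8)=55, a(9)=89.

Final answer: 89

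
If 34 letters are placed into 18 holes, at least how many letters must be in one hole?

By the pigeonhole principle: ceiling(34/18).

Final answer: 2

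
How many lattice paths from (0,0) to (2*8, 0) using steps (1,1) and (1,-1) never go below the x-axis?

Total monotonic paths to (8,8): C(16,8) = 12870.
A path is bad iff it touches y = x + 1; reflecting its initial segment maps bad paths bijectively onto all paths to (7,9), of which there are C(16,9) = 11440.
Valid Dyck paths: 12870 - 11440.
(These counts are the Catalan numbers.)

Final answer: C_{8} = 1430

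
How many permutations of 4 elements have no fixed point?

D(n) = (n-1)(D(n-1) + D(n-2)), D(0)=1, D(1)=0.
Building up: D(2)=1, D(3)=2.
D(4) = 3 x (D(3) + D(2)) = 3 x (2 + 1).

Final answer: D(4) = 9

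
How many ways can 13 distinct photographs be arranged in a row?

The number of ways to arrange 13 distinct objects is 13!.

Final answer: 13! = 6227020800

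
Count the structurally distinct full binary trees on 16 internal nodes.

This is counted by the nth Catalan number C_n. Here n = 16.
Using C_0 = 1 and C_(k+1) = C_k x 2(2k+1)/(k+2), build up term by term: C_1=1, C_2=2, C_3=5, C_4=14, C_5=42, C_6=132, C_7=429, C_8=1430, C_9=4862, C_10=16796, C_11=58786, C_12=208012, C_13=742900, C_14=2674440, C_15=9694845, C_16=35357670.

Final answer: C_{16} = 35357670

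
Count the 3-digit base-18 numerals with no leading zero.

These are the integers in [18^2, 18^3), so the count is 18^3 - 18^2 = 17 x 18^2.

Final answer: 5508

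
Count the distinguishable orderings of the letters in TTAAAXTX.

Letters (A:3, T:3, X:2). Total letters: 8.
Permutations = 8!/(3! x 3! x 2!).

Final answer: 560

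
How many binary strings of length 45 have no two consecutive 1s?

Classify by the final bit: ...0 gives a(n-1) strings, ...01 gives a(n-2) strings. Thus a(n) = a(n-1) + a(n-2) with a(1)=2, a(2)=3.
Computing successive values: a(1)=2, a(2)=3, a(3)=5, a(4)=8, a(5)=13, a(6)=21, a(7)=34, a(8)=55, a(9)=89, a(10)=144, a(11)=233, a(12)=377, a(13)=610, a(14)=987, a(15)=1597, a(16)=2584, a(17)=4181, a(18)=6765, a(19)=10946, a(20)=17711, a(21)=28657, a(22)=46368, a(23)=75025, a(24)=121393, a(25)=196418, a(26)=317811, a(27)=514229, a(28)=832040, a(29)=1346269, a(30)=2178309, a(31)=3524578, a(32)=5702887, a(33)=9227465, a(34)=14930352, a(35)=24157817, a(36)=39088169, a(37)=63245986, a(38)=102334155, a(39)=165580141, a(40)=267914296, a(41)=433494437, a(42)=701408733, a(43)=1134903170, a(44)=1836311903, a(45)=2971215073.

Final answer: 2971215073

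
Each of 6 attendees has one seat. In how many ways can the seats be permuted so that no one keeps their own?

Derangements satisfy D(n) = (n-1)(D(n-1) + D(n-2)), starting from D(0)=1, D(1)=0.
D(2) = 1 x (0 + 1) = 1
D(3) = 2 x (1 + 0) = 2
D(4) = 3 x (2 + 1) = 9
D(5) = 4 x (9 + 2) = 44
D(6) = 5 x (D(5) + D(4)) = 5 x (44 + 9)

Final answer: D(6) = 265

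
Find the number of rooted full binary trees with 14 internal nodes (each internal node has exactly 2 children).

The structures are counted by the Catalan number C_n. Here n = 14.
C_n = C(2n,n) - C(2n,n+1), so C_{14} = C(28,14) - C(28,15) = 40116600 - 37442160.

Final answer: C_{14} = 2674440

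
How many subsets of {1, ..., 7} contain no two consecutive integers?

Condition on whether n belongs to the subset: if not, any valid subset of {1, ..., n-1} works (a(n-1)); if so, n-1 is excluded and the rest is a valid subset of {1, ..., n-2} (a(n-2)). Hence a(n) = a(n-1) + a(n-2), a(1)=2, a(2)=3.
Building up term by term: a(1)=2, a(2)=3, a(3)=5, a(4)=8, a(5)=13, a(6)=21, a(7)=34.

Final answer: 34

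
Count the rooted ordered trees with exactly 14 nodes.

This is a standard Catalan-number count: the answer is C_n. Here n = 14 - 1 = 13.
C_n = (2n)!/(n!(n+1)!), so C_{13} = 26!/(13! x 14!) = C(26,13)/14 = 10400600/14.

Final answer: C_{13} = 742900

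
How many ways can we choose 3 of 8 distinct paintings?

C(8,3) = 8!/(3! x (8-3)!).

Final answer: C(8,3) = 56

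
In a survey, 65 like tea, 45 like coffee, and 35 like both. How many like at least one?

|A union B| = |A| + |B| - |A intersect B| = 65 + 45 - 35.

Final answer: 75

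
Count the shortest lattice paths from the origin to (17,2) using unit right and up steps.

Each path has 17 right steps and 2 up steps in some order (19 steps total).
Choose which 2 of the 19 steps are up: C(19,2).

Final answer: C(19,2) = 171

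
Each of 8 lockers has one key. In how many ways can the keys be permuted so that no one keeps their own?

Derangements satisfy D(n) = (n-1)(D(n-1) + D(n-2)), starting from D(0)=1, D(1)=0.
D(2) = 1 x (0 + 1) = 1
D(3) = 2 x (1 + 0) = 2
D(4) = 3 x (2 + 1) = 9
D(5) = 4 x (9 + 2) = 44
D(6) = 5 x (44 + 9) = 265
D(7) = 6 x (265 + 44) = 1854
D(8) = 7 x (D(7) + D(6)) = 7 x (1854 + 265)

Final answer: D(8) = 14833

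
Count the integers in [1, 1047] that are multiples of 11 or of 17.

Multiples of 11: 95. Multiples of 17: 61. Of both (lcm=187): 5.
By inclusion-exclusion: 95 + 61 - 5.

Final answer: 151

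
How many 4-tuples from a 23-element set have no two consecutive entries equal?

First character: 23 choices. Each subsequent: 22 choices (must differ from the previous one).
Total: 23 x 22^3.

Final answer: 23 x 22^{3} = 244904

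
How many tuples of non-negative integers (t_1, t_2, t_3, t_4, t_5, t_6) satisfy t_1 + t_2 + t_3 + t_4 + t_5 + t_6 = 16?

Stars and bars with 16 stars and 5 bars:
C(16+6-1, 6-1) = C(21,5).

Final answer: C(21,5) = 20349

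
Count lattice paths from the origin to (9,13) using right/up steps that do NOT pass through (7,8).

Total paths to (9,13): C(22,13) = 497420.
Paths through (7,8): C(15,8) x C(7,5) = 135135.
Avoiding (7,8): 497420 - 135135.

Final answer: 362285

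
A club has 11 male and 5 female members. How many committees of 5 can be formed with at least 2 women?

Sum over valid woman counts:
C(5,2)C(11,3) = 1650
C(5,3)C(11,2) = 550
C(5,4)C(11,1) = 55
C(5,5)C(11,0) = 1
Total: 1650 + 550 + 55 + 1.

Final answer: 2256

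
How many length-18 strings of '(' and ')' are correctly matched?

The structures are counted by the Catalan number C_n. Here n = 9 (pairs).
C_n = C(2n,n) - C(2n,n+1), so C_{9} = C(18,9) - C(18,10) = 48620 - 43758.

Final answer: C_{9} = 4862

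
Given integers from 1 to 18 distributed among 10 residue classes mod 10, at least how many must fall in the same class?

By pigeonhole with 18 objects and 10 categories: ceiling(18/10).

Final answer: 2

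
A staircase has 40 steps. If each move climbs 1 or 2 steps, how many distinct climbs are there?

Condition on the final move: it is a 1-step (f(n-1) ways to get there) or a 2-step (f(n-2) ways), so f(n) = f(n-1) + f(n-2), with f(1)=1, f(2)=2.
Computing successive values: f(1)=1, f(2)=2, f(3)=3, f(4)=5, f(5)=8, f(6)=13, f(7)=21, f(8)=34, f(9)=55, f(10)=89, f(11)=144, f(12)=233, f(13)=377, f(14)=610, f(15)=987, f(16)=1597, f(17)=2584, f(18)=4181, f(19)=6765, f(20)=10946, f(21)=17711, f(22)=28657, f(23)=46368, f(24)=75025, f(25)=121393, f(26)=196418, f(27)=317811, f(28)=514229, f(29)=832040, f(30)=1346269, f(31)=2178309, f(32)=3524578, f(33)=5702887, f(34)=9227465, f(35)=14930352, f(36)=24157817, f(37)=39088169, f(38)=63245986, f(39)=102334155, f(40)=165580141.

Final answer: 165580141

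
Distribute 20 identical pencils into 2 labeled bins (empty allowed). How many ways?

Stars and bars: C(n+k-1, k-1) = C(21,1).

Final answer: C(21,1) = 21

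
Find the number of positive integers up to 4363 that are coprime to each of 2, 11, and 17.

|div by 2|=2181, |div by 11|=396, |div by 17|=256.
|div by 2&11|=198, |div by 2&17|=128, |div by 11&17|=23, |div by all|=11.
By inclusion-exclusion, divisible by at least one: 2181+396+256-198-128-23+11 = 2495.
Not divisible by any: 4363 - 2495.

Final answer: 1868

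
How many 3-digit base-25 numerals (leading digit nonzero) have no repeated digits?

First digit: 24 (nonzero). Second: 24 (not first). Third: 23, etc.
Total: 24 x 24 x 23.

Final answer: 13248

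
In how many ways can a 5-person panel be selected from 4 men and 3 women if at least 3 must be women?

Sum over valid woman counts:
C(3,3)C(4,2).

Final answer: 6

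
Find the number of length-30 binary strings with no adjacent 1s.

A valid string ends in 0 (append to any length-(n-1) valid string) or in 01 (append to any length-(n-2) valid string), so a(n) = a(n-1) + a(n-2) with a(1)=2, a(2)=3.
Computing successive values: a(1)=2, a(2)=3, a(3)=5, a(4)=8, a(5)=13, a(6)=21, a(7)=34, a(8)=55, a(9)=89, a(10)=144, a(11)=233, a(12)=377, a(13)=610, a(14)=987, a(15)=1597, a(16)=2584, a(17)=4181, a(18)=6765, a(19)=10946, a(20)=17711, a(21)=28657, a(22)=46368, a(23)=75025, a(24)=121393, a(25)=196418, a(26)=317811, a(27)=514229, a(28)=832040, a(29)=1346269, a(30)=2178309.

Final answer: 2178309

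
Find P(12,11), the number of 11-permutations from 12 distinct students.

P(12,11) = 12!/(12-11)! = 12!/1!.

Final answer: P(12,11) = 479001600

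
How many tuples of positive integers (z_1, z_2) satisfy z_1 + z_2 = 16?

Substitute z'_i = z_i - 1 (so z'_i >= 0). Then sum z'_i = 16 - 2 = 14.
Stars and bars: C(14+2-1, 2-1) = C(15,1).

Final answer: C(15,1) = 15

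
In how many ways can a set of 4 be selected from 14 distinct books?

C(14,4) = 14!/(4! x 10!).

Final answer: \binom{14}{4} = 1001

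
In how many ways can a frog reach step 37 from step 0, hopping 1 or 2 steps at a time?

Let f(n) count the ways. The last step is size 1 or 2, so f(n) = f(n-1) + f(n-2) with f(1)=1, f(2)=2.
Iterating the recurrence: f(1)=1, f(2)=2, f(3)=3, f(4)=5, f(5)=8, f(6)=13, f(7)=21, f(8)=34, f(9)=55, f(10)=89, f(11)=144, f(12)=233, f(13)=377, f(14)=610, f(15)=987, f(16)=1597, f(17)=2584, f(18)=4181, f(19)=6765, f(20)=10946, f(21)=17711, f(22)=28657, f(23)=46368, f(24)=75025, f(25)=121393, f(26)=196418, f(27)=317811, f(28)=514229, f(29)=832040, f(30)=1346269, f(31)=2178309, f(32)=3524578, f(33)=5702887, f(34)=9227465, f(35)=14930352, f(36)=24157817, f(37)=39088169.

Final answer: 39088169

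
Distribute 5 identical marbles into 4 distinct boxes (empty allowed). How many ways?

Stars and bars: C(n+k-1, k-1) = C(8,3).

Final answer: C(8,3) = 56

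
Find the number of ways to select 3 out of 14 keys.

C(14,3) = 14!/(3! x (14-3)!).

Final answer: C(14,3) = 364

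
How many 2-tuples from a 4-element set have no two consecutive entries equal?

First character: 4 choices. Each subsequent: 3 choices (must differ from the previous one).
Total: 4 x 3^1.

Final answer: 4 x 3^{1} = 12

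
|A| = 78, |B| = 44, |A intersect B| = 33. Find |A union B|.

|A union B| = |A| + |B| - |A intersect B| = 78 + 44 - 33.

Final answer: 89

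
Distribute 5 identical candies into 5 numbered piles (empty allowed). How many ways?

Stars and bars: C(n+k-1, k-1) = C(9,4).

Final answer: C(9,4) = 126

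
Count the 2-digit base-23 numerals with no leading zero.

These are the integers in [23^1, 23^2), so the count is 23^2 - 23^1 = 22 x 23^1.

Final answer: 506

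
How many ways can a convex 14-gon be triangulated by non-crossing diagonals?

This is counted by the nth Catalan number C_n. Here n = 14 - 2 = 12.
C_n = (2n)!/(n!(n+1)!), so C_{12} = 24!/(12! x 13!) = C(24,12)/13 = 2704156/13.

Final answer: C_{12} = 208012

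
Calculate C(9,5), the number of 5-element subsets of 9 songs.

C(9,5) = 9!/(5! x 4!).

Final answer: \binom{9}{5} = 126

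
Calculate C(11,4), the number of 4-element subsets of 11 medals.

C(11,4) = 11!/(4! x (11-4)!).

Final answer: C(11,4) = 330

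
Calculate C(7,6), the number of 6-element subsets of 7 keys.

C(7,6) = 7!/(6! x (7-6)!).

Final answer: C(7,6) = 7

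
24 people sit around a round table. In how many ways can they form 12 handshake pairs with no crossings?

The structures are counted by the Catalan number C_n. Here n = 24/2 = 12.
C_n = C(2n,n)/(n+1), so C_{12} = C(24,12)/13 = 2704156/13.

Final answer: C_{12} = 208012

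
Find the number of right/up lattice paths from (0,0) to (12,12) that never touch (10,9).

Total paths to (12,12): C(24,12) = 2704156.
Paths through (10,9): C(19,9) x C(5,3) = 923780.
Avoiding (10,9): 2704156 - 923780.

Final answer: 1780376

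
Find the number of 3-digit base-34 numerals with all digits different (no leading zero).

First digit: 33 (nonzero). Second: 33 (not first). Third: 32, etc.
Total: 33 x 33 x 32.

Final answer: 34848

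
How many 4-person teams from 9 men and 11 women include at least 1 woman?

Sum over valid woman counts:
C(11,1)C(9,3) = 924
C(11,2)C(9,2) = 1980
C(11,3)C(9,1) = 1485
C(11,4)C(9,0) = 330
Total: 924 + 1980 + 1485 + 330.

Final answer: 4719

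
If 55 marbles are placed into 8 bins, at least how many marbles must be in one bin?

By the pigeonhole principle: ceiling(55/8).

Final answer: 7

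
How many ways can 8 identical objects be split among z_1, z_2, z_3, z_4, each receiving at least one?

Substitute z'_i = z_i - 1 (so z'_i >= 0). Then sum z'_i = 8 - 4 = 4.
Stars and bars: C(4+4-1, 4-1) = C(7,3).

Final answer: C(7,3) = 35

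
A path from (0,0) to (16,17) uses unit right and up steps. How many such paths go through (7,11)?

Paths (0,0)->(7,11): C(18,11) = 31824.
Paths (7,11)->(16,17): C(15,6) = 5005.
By multiplication principle: 31824 x 5005.

Final answer: 159279120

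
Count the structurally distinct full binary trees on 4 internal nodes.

This is a standard Catalan-number count: the answer is C_n. Here n = 4.
C_n = (2n)!/(n!(n+1)!), so C_{4} = 8!/(4! x 5!) = C(8,4)/5 = 70/5.

Final answer: C_{4} = 14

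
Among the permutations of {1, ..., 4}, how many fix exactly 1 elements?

Choose which 1 elements are fixed: C(4,1) = 4.
Derange the remaining 3 using D(j) = (j-1)(D(j-1) + D(j-2)), D(0)=1, D(1)=0: D(2)=1, D(3)=2.
Total: 4 x 2.

Final answer: C(4,1) D(3) = 8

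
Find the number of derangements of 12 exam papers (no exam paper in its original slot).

D(n) = (n-1)(D(n-1) + D(n-2)), D(0)=1, D(1)=0.
D(2) = 1 x (0 + 1) = 1
D(3) = 2 x (1 + 0) = 2
D(4) = 3 x (2 + 1) = 9
D(5) = 4 x (9 + 2) = 44
D(6) = 5 x (44 + 9) = 265
D(7) = 6 x (265 + 44) = 1854
D(8) = 7 x (1854 + 265) = 14833
D(9) = 8 x (14833 + 1854) = 133496
D(10) = 9 x (133496 + 14833) = 1334961
D(11) = 10 x (1334961 + 133496) = 14684570
D(12) = 11 x (D(11) + D(10)) = 11 x (14684570 + 1334961)

Final answer: D(12) = 176214841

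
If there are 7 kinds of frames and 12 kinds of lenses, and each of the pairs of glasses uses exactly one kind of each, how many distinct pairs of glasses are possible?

By the multiplication principle: 7 x 12.

Final answer: 84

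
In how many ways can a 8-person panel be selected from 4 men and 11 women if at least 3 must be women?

Sum over valid woman counts:
C(11,4)C(4,4) = 330
C(11,5)C(4,3) = 1848
C(11,6)C(4,2) = 2772
C(11,7)C(4,1) = 1320
C(11,8)C(4,0) = 165
Total: 330 + 1848 + 2772 + 1320 + 165.

Final answer: 6435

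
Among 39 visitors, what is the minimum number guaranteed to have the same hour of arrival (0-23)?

There are 24 possible values for hour of arrival (0-23). With 39 visitors and 24 categories, by pigeonhole: ceiling(39/24).

Final answer: 2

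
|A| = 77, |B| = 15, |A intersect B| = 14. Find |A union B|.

|A union B| = |A| + |B| - |A intersect B| = 77 + 15 - 14.

Final answer: 78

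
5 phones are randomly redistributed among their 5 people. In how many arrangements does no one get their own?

Use the recurrence D(n) = (n-1)(D(n-1) + D(n-2)) with D(0)=1, D(1)=0.
D(2) = 1 x (0 + 1) = 1
D(3) = 2 x (1 + 0) = 2
D(4) = 3 x (2 + 1) = 9
D(5) = 4 x (D(4) + D(3)) = 4 x (9 + 2)

Final answer: D(5) = 44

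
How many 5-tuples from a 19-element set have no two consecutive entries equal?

First character: 19 choices. Each subsequent: 18 choices (must differ from the previous one).
Total: 19 x 18^4.

Final answer: 19 x 18^{4} = 1994544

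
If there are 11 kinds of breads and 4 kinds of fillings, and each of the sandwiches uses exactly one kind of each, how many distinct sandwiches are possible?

By the multiplication principle: 11 x 4.

Final answer: 44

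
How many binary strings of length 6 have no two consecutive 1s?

Classify by the final bit: ...0 gives a(n-1) strings, ...01 gives a(n-2) strings. Thus a(n) = a(n-1) + a(n-2) with a(1)=2, a(2)=3.
Computing successive values: a(1)=2, a(2)=3, a(3)=5, a(4)=8, a(5)=13, a(6)=21.

Final answer: 21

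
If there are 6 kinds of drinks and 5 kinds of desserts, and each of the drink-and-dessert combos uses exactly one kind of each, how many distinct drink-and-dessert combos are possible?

By the multiplication principle: 6 x 5.

Final answer: 30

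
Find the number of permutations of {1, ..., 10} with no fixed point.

D(n) = (n-1)(D(n-1) + D(n-2)), D(0)=1, D(1)=0.
Building up: D(2)=1, D(3)=2, D(4)=9, D(5)=44, D(6)=265, D(7)=1854, D(8)=14833, D(9)=133496.
D(10) = 9 x (D(9) + D(8)) = 9 x (133496 + 14833).

Final answer: D(10) = 1334961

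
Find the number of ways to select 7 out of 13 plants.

C(13,7) = 13!/(7! x 6!).

Final answer: \binom{13}{7} = 1716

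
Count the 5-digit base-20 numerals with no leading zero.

These are the integers in [20^4, 20^5), so the count is 20^5 - 20^4 = 19 x 20^4.

Final answer: 3040000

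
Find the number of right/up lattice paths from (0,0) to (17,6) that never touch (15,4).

Total paths to (17,6): C(23,6) = 100947.
Paths through (15,4): C(19,4) x C(4,2) = 23256.
Avoiding (15,4): 100947 - 23256.

Final answer: 77691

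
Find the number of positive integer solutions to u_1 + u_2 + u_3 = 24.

Substitute u'_i = u_i - 1 (so u'_i >= 0). Then sum u'_i = 24 - 3 = 21.
Stars and bars: C(21+3-1, 3-1) = C(23,2).

Final answer: C(23,2) = 253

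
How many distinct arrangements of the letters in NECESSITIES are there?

Letters (C:1, E:3, I:2, N:1, S:3, T:1). Total letters: 11.
Permutations = 11!/(3! x 3! x 2!).

Final answer: 554400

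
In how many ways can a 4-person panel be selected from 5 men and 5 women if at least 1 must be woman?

Sum over valid woman counts:
C(5,1)C(5,3) = 50
C(5,2)C(5,2) = 100
C(5,3)C(5,1) = 50
C(5,4)C(5,0) = 5
Total: 50 + 100 + 50 + 5.

Final answer: 205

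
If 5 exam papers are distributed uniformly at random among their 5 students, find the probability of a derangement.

Derangements satisfy D(n) = (n-1)(D(n-1) + D(n-2)), starting from D(0)=1, D(1)=0.
Building up: D(2)=1, D(3)=2, D(4)=9, D(5)=44.
Total arrangements: 5! = 120.
Probability = D(5)/5! = 11/30.

Final answer: D(5)/5! = 44/120 = 0.366667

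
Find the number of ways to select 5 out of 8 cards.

C(8,5) = 8!/(5! x 3!).

Final answer: \binom{8}{5} = 56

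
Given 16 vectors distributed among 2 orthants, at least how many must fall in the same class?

By pigeonhole with 16 objects and 2 categories: ceiling(16/2).

Final answer: 8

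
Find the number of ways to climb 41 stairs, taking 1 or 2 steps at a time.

Condition on the final move: it is a 1-step (f(n-1) ways to get there) or a 2-step (f(n-2) ways), so f(n) = f(n-1) + f(n-2), with f(1)=1, f(2)=2.
Iterating the recurrence: f(1)=1, f(2)=2, f(3)=3, f(4)=5, f(5)=8, f(6)=13, f(7)=21, f(8)=34, f(9)=55, f(10)=89, f(11)=144, f(12)=233, f(13)=377, f(14)=610, f(15)=987, f(16)=1597, f(17)=2584, f(18)=4181, f(19)=6765, f(20)=10946, f(21)=17711, f(22)=28657, f(23)=46368, f(24)=75025, f(25)=121393, f(26)=196418, f(27)=317811, f(28)=514229, f(29)=832040, f(30)=1346269, f(31)=2178309, f(32)=3524578, f(33)=5702887, f(34)=9227465, f(35)=14930352, f(36)=24157817, f(37)=39088169, f(38)=63245986, f(39)=102334155, f(40)=165580141, f(41)=267914296.

Final answer: 267914296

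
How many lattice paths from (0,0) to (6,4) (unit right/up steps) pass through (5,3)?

Paths (0,0)->(5,3): C(8,3) = 56.
Paths (5,3)->(6,4): C(2,1) = 2.
By multiplication principle: 56 x 2.

Final answer: 112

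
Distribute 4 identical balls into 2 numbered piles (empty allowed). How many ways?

Stars and bars: C(n+k-1, k-1) = C(5,1).

Final answer: C(5,1) = 5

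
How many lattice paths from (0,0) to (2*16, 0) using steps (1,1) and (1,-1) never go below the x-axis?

Total monotonic paths to (16,16): C(32,16) = 601080390.
A path is bad iff it touches y = x + 1; reflecting its initial segment maps bad paths bijectively onto all paths to (15,17), of which there are C(32,17) = 565722720.
Valid Dyck paths: 601080390 - 565722720.
(Check: C(32,16) - C(32,17) = C(32,16)/17, the Catalan number C_{16}.)

Final answer: C_{16} = 35357670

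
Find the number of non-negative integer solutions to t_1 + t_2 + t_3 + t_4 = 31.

Stars and bars with 31 stars and 3 bars:
C(31+4-1, 4-1) = C(34,3).

Final answer: C(34,3) = 5984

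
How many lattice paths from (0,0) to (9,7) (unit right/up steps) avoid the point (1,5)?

Total paths to (9,7): C(16,7) = 11440.
Paths through (1,5): C(6,5) x C(10,2) = 270.
Avoiding (1,5): 11440 - 270.

Final answer: 11170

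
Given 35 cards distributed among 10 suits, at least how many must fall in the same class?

By pigeonhole with 35 objects and 10 categories: ceiling(35/10).

Final answer: 4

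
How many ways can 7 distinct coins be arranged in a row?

The number of ways to arrange 7 distinct objects is 7!.

Final answer: 7! = 5040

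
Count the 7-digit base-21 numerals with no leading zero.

In base 21, the leading digit has 20 choices (1..20); each of the remaining 6 digits has 21 choices.
Total: 20 x 21^6.

Final answer: 1715322420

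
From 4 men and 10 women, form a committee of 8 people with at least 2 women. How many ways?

Sum over valid woman counts:
C(10,4)C(4,4) = 210
C(10,5)C(4,3) = 1008
C(10,6)C(4,2) = 1260
C(10,7)C(4,1) = 480
C(10,8)C(4,0) = 45
Total: 210 + 1008 + 1260 + 480 + 45.

Final answer: 3003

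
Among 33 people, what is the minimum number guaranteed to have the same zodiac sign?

There are 12 possible values for zodiac sign. With 33 people and 12 categories, by pigeonhole: ceiling(33/12).

Final answer: 3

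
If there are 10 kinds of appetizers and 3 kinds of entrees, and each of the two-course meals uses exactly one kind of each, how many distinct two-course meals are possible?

By the multiplication principle: 10 x 3.

Final answer: 30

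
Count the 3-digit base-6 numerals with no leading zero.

Leading digit: 5 options (nonzero). Other 2 digit(s): 6 options each.
Total: 5 x 6^2.

Final answer: 180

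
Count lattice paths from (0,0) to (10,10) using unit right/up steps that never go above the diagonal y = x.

Total monotonic paths to (10,10): C(20,10) = 184756.
A path is bad iff it touches y = x + 1; reflecting its initial segment maps bad paths bijectively onto all paths to (9,11), of which there are C(20,11) = 167960.
Valid Dyck paths: 184756 - 167960.
(Equivalently, C_{10} = C(20,10)/11 = 184756/11.)

Final answer: C_{10} = 16796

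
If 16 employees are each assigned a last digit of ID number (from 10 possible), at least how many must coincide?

There are 10 possible values for last digit of ID number. With 16 employees and 10 categories, by pigeonhole: ceiling(16/10).

Final answer: 2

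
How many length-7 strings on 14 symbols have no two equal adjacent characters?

First character: 14 choices. Each subsequent: 13 choices (must differ from the previous one).
Total: 14 x 13^6.

Final answer: 14 x 13^{6} = 67575326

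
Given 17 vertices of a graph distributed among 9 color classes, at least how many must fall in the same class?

By pigeonhole with 17 objects and 9 categories: ceiling(17/9).

Final answer: 2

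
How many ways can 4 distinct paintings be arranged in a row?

The number of ways to arrange 4 distinct objects is 4!.

Final answer: 4! = 24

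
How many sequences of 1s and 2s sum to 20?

Let f(n) count the ways. The last step is size 1 or 2, so f(n) = f(n-1) + f(n-2) with f(1)=1, f(2)=2.
Building up term by term: f(1)=1, f(2)=2, f(3)=3, f(4)=5, f(5)=8, f(6)=13, f(7)=21, f(8)=34, f(9)=55, f(10)=89, f(11)=144, f(12)=233, f(13)=377, f(14)=610, f(15)=987, f(16)=1597, f(17)=2584, f(18)=4181, f(19)=6765, f(20)=10946.

Final answer: 10946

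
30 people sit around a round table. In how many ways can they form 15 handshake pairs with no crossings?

The structures are counted by the Catalan number C_n. Here n = 30/2 = 15.
Using C_0 = 1 and C_(k+1) = C_k x 2(2k+1)/(k+2), build up term by term: C_1=1, C_2=2, C_3=5, C_4=14, C_5=42, C_6=132, C_7=429, C_8=1430, C_9=4862, C_10=16796, C_11=58786, C_12=208012, C_13=742900, C_14=2674440, C_15=9694845.

Final answer: C_{15} = 9694845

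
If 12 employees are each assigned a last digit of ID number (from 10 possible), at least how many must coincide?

There are 10 possible values for last digit of ID number. With 12 employees and 10 categories, by pigeonhole: ceiling(12/10).

Final answer: 2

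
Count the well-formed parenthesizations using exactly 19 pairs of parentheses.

This is counted by the nth Catalan number C_n. Here n = 19 (pairs).
C_n = C(2n,n)/(n+1), so C_{19} = C(38,19)/20 = 35345263800/20.

Final answer: C_{19} = 1767263190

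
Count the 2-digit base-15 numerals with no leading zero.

In base 15, the leading digit has 14 choices (1..14); each of the remaining 1 digits has 15 choices.
Total: 14 x 15^1.

Final answer: 210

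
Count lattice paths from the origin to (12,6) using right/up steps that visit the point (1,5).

Paths (0,0)->(1,5): C(6,5) = 6.
Paths (1,5)->(12,6): C(12,1) = 12.
By multiplication principle: 6 x 12.

Final answer: 72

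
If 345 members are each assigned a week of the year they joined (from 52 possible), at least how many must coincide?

There are 52 possible values for week of the year they joined. With 345 members and 52 categories, by pigeonhole: ceiling(345/52).

Final answer: 7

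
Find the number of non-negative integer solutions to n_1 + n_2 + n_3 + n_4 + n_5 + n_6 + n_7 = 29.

Stars and bars with 29 stars and 6 bars:
C(29+7-1, 7-1) = C(35,6).

Final answer: C(35,6) = 1623160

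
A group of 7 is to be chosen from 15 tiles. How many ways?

C(15,7) = 15!/(7! x 8!).

Final answer: \binom{15}{7} = 6435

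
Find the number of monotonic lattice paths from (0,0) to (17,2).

Each path has 17 right steps and 2 up steps in some order (19 steps total).
Choose which 2 of the 19 steps are up: C(19,2).

Final answer: C(19,2) = 171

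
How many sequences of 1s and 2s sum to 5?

Let f(n) be the number of climbs. Removing the last move (1 or 2 steps) gives f(n) = f(n-1) + f(n-2); base cases f(1)=1, f(2)=2.
Iterating the recurrence: f(1)=1, f(2)=2, f(3)=3, f(4)=5, f(5)=8.

Final answer: 8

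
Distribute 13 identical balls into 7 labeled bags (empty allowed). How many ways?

Stars and bars: C(n+k-1, k-1) = C(19,6).

Final answer: C(19,6) = 27132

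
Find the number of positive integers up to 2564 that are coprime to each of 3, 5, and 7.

|div by 3|=854, |div by 5|=512, |div by 7|=366.
|div by 3&5|=170, |div by 3&7|=122, |div by 5&7|=73, |div by all|=24.
By inclusion-exclusion, divisible by at least one: 854+512+366-170-122-73+24 = 1391.
Not divisible by any: 2564 - 1391.

Final answer: 1173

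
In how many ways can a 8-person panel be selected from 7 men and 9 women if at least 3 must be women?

Sum over valid woman counts:
C(9,3)C(7,5) = 1764
C(9,4)C(7,4) = 4410
C(9,5)C(7,3) = 4410
C(9,6)C(7,2) = 1764
C(9,7)C(7,1) = 252
C(9,8)C(7,0) = 9
Total: 1764 + 4410 + 4410 + 1764 + 252 + 9.

Final answer: 12609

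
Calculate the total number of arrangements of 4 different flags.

The number of ways to arrange 4 distinct objects is 4!.

Final answer: 4! = 24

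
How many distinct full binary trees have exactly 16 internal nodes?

This is a standard Catalan-number count: the answer is C_n. Here n = 16.
C_n = C(2n,n) - C(2n,n+1), so C_{16} = C(32,16) - C(32,17) = 601080390 - 565722720.

Final answer: C_{16} = 35357670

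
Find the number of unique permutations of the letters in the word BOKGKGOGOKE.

Letters (B:1, E:1, G:3, K:3, O:3). Total letters: 11.
Permutations = 11!/(3! x 3! x 3!).

Final answer: 184800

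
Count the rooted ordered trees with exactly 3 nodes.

This is counted by the nth Catalan number C_n. Here n = 3 - 1 = 2.
C_n = C(2n,n)/(n+1), so C_{2} = C(4,2)/3 = 6/3.

Final answer: C_{2} = 2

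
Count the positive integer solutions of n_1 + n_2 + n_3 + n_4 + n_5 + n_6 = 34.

Substitute n'_i = n_i - 1 (so n'_i >= 0). Then sum n'_i = 34 - 6 = 28.
Stars and bars: C(28+6-1, 6-1) = C(33,5).

Final answer: C(33,5) = 237336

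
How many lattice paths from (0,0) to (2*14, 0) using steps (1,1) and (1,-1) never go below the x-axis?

Total monotonic paths to (14,14): C(28,14) = 40116600.
By the reflection principle, paths that go above the diagonal number C(28,15) = 37442160.
Valid Dyck paths: 40116600 - 37442160.
(Equivalently, C_{14} = C(28,14)/15 = 40116600/15.)

Final answer: C_{14} = 2674440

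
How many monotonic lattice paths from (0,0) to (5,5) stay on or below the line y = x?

Total monotonic paths to (5,5): C(10,5) = 252.
Paths that cross above y=x (reflection bijection): C(10,6) = 210.
Valid Dyck paths: 252 - 210.
(These counts are the Catalan numbers.)

Final answer: C_{5} = 42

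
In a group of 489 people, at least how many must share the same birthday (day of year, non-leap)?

There are 365 possible values for birthday (day of year, non-leap). With 489 people and 365 categories, by pigeonhole: ceiling(489/365).

Final answer: 2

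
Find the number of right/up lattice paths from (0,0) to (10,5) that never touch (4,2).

Total paths to (10,5): C(15,5) = 3003.
Paths through (4,2): C(6,2) x C(9,3) = 1260.
Avoiding (4,2): 3003 - 1260.

Final answer: 1743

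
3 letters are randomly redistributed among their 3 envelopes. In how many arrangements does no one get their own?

Use the recurrence D(n) = (n-1)(D(n-1) + D(n-2)) with D(0)=1, D(1)=0.
D(2) = 1 x (0 + 1) = 1
D(3) = 2 x (D(2) + D(1)) = 2 x (1 + 0)

Final answer: D(3) = 2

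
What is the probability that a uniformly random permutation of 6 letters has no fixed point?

D(n) = (n-1)(D(n-1) + D(n-2)), D(0)=1, D(1)=0.
Building up: D(2)=1, D(3)=2, D(4)=9, D(5)=44, D(6)=265.
Total arrangements: 6! = 720.
Probability = D(6)/6! = 53/144.

Final answer: D(6)/6! = 265/720 = 0.368056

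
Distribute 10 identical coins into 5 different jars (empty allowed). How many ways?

Stars and bars: C(n+k-1, k-1) = C(14,4).

Final answer: C(14,4) = 1001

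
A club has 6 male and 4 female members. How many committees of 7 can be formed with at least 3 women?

Sum over valid woman counts:
C(4,3)C(6,4) = 60
C(4,4)C(6,3) = 20
Total: 60 + 20.

Final answer: 80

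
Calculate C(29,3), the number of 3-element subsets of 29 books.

C(29,3) = 29!/(3! x 26!).

Final answer: \binom{29}{3} = 3654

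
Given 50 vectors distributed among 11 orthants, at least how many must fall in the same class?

By pigeonhole with 50 objects and 11 categories: ceiling(50/11).

Final answer: 5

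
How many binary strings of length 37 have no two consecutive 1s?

Classify by the final bit: ...0 gives a(n-1) strings, ...01 gives a(n-2) strings. Thus a(n) = a(n-1) + a(n-2) with a(1)=2, a(2)=3.
Building up term by term: a(1)=2, a(2)=3, a(3)=5, a(4)=8, a(5)=13, a(6)=21, a(7)=34, a(8)=55, a(9)=89, a(10)=144, a(11)=233, a(12)=377, a(13)=610, a(14)=987, a(15)=1597, a(16)=2584, a(17)=4181, a(18)=6765, a(19)=10946, a(20)=17711, a(21)=28657, a(22)=46368, a(23)=75025, a(24)=121393, a(25)=196418, a(26)=317811, a(27)=514229, a(28)=832040, a(29)=1346269, a(30)=2178309, a(31)=3524578, a(32)=5702887, a(33)=9227465, a(34)=14930352, a(35)=24157817, a(36)=39088169, a(37)=63245986.

Final answer: 63245986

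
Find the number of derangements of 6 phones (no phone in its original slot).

Use the recurrence D(n) = (n-1)(D(n-1) + D(n-2)) with D(0)=1, D(1)=0.
D(2) = 1 x (0 + 1) = 1
D(3) = 2 x (1 + 0) = 2
D(4) = 3 x (2 + 1) = 9
D(5) = 4 x (9 + 2) = 44
D(6) = 5 x (D(5) + D(4)) = 5 x (44 + 9)

Final answer: D(6) = 265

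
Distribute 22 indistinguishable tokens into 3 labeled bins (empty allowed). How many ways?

Stars and bars: C(n+k-1, k-1) = C(24,2).

Final answer: C(24,2) = 276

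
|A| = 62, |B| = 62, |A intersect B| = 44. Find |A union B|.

|A union B| = |A| + |B| - |A intersect B| = 62 + 62 - 44.

Final answer: 80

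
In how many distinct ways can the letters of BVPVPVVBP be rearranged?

Letters (B:2, P:3, V:4). Total letters: 9.
Permutations = 9!/(4! x 3! x 2!).

Final answer: 1260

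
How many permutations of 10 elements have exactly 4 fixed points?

Choose which 4 elements are fixed: C(10,4) = 210.
Derange the remaining 6 using D(j) = (j-1)(D(j-1) + D(j-2)), D(0)=1, D(1)=0: D(2)=1, D(3)=2, D(4)=9, D(5)=44, D(6)=265.
Total: 210 x 265.

Final answer: C(10,4) D(6) = 55650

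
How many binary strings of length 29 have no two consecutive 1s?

Classify by the final bit: ...0 gives a(n-1) strings, ...01 gives a(n-2) strings. Thus a(n) = a(n-1) + a(n-2) with a(1)=2, a(2)=3.
Iterating the recurrence: a(1)=2, a(2)=3, a(3)=5, a(4)=8, a(5)=13, a(6)=21, a(7)=34, a(8)=55, a(9)=89, a(10)=144, a(11)=233, a(12)=377, a(13)=610, a(14)=987, a(15)=1597, a(16)=2584, a(17)=4181, a(18)=6765, a(19)=10946, a(20)=17711, a(21)=28657, a(22)=46368, a(23)=75025, a(24)=121393, a(25)=196418, a(26)=317811, a(27)=514229, a(28)=832040, a(29)=1346269.

Final answer: 1346269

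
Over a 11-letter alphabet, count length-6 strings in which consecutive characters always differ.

First character: 11 choices. Each subsequent: 10 choices (must differ from the previous one).
Total: 11 x 10^5.

Final answer: 11 x 10^{5} = 1100000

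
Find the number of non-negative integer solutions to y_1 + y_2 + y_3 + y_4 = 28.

Stars and bars with 28 stars and 3 bars:
C(28+4-1, 4-1) = C(31,3).

Final answer: C(31,3) = 4495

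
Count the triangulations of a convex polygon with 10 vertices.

The structures are counted by the Catalan number C_n. Here n = 10 - 2 = 8.
Using C_0 = 1 and C_(k+1) = C_k x 2(2k+1)/(k+2), build up term by term: C_1=1, C_2=2, C_3=5, C_4=14, C_5=42, C_6=132, C_7=429, C_8=1430.

Final answer: C_{8} = 1430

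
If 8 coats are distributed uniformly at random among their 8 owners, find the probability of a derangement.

Use the recurrence D(n) = (n-1)(D(n-1) + D(n-2)) with D(0)=1, D(1)=0.
Building up: D(2)=1, D(3)=2, D(4)=9, D(5)=44, D(6)=265, D(7)=1854, D(8)=14833.
Total arrangements: 8! = 40320.
Probability = D(8)/8! = 2119/5760.

Final answer: D(8)/8! = 14833/40320 = 0.367882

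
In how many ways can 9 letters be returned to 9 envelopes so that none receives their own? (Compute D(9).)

Derangements satisfy D(n) = (n-1)(D(n-1) + D(n-2)), starting from D(0)=1, D(1)=0.
D(2) = 1 x (0 + 1) = 1
D(3) = 2 x (1 + 0) = 2
D(4) = 3 x (2 + 1) = 9
D(5) = 4 x (9 + 2) = 44
D(6) = 5 x (44 + 9) = 265
D(7) = 6 x (265 + 44) = 1854
D(8) = 7 x (1854 + 265) = 14833
D(9) = 8 x (D(8) + D(7)) = 8 x (14833 + 1854)

Final answer: D(9) = 133496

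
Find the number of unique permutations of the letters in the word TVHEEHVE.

Letters (E:3, H:2, T:1, V:2). Total letters: 8.
Permutations = 8!/(3! x 2! x 2!).

Final answer: 1680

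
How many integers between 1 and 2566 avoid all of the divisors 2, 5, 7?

|div by 2|=1283, |div by 5|=513, |div by 7|=366.
|div by 2&5|=256, |div by 2&7|=183, |div by 5&7|=73, |div by all|=36.
By inclusion-exclusion, divisible by at least one: 1283+513+366-256-183-73+36 = 1686.
Not divisible by any: 2566 - 1686.

Final answer: 880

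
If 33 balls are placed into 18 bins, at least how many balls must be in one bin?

By the pigeonhole principle: ceiling(33/18).

Final answer: 2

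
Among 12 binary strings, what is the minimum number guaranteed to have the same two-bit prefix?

There are 4 possible values for two-bit prefix. With 12 binary strings and 4 categories, by pigeonhole: ceiling(12/4).

Final answer: 3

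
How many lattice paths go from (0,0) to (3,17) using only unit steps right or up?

Each path has 3 right steps and 17 up steps in some order (20 steps total).
Choose which 17 of the 20 steps are up: C(20,17).

Final answer: C(20,17) = 1140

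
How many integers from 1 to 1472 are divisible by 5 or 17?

Multiples of 5: 294. Multiples of 17: 86. Of both (lcm=85): 17.
By inclusion-exclusion: 294 + 86 - 17.

Final answer: 363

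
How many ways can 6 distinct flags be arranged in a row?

The number of ways to arrange 6 distinct objects is 6!.

Final answer: 6! = 720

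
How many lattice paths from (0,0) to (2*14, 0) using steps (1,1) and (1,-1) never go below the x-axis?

Total monotonic paths to (14,14): C(28,14) = 40116600.
Paths that cross above y=x (reflection bijection): C(28,15) = 37442160.
Valid Dyck paths: 40116600 - 37442160.
(These counts are the Catalan numbers.)

Final answer: C_{14} = 2674440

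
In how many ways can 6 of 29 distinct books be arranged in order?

P(29,6) = 29!/(29-6)! = 29!/23!.

Final answer: P(29,6) = 342014400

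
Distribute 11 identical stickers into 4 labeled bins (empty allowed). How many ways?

Stars and bars: C(n+k-1, k-1) = C(14,3).

Final answer: C(14,3) = 364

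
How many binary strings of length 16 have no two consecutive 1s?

Let a(n) count valid strings. If the last bit is 0 the prefix is any valid string of length n-1; if it is 1 the string must end in 01 with a valid prefix of length n-2. So a(n) = a(n-1) + a(n-2), a(1)=2, a(2)=3.
Iterating the recurrence: a(1)=2, a(2)=3, a(3)=5, a(4)=8, a(5)=13, a(6)=21, a(7)=34, a(8)=55, a(9)=89, a(10)=144, a(11)=233, a(12)=377, a(13)=610, a(14)=987, a(15)=1597, a(16)=2584.

Final answer: 2584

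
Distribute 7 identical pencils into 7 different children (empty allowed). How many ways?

Stars and bars: C(n+k-1, k-1) = C(13,6).

Final answer: C(13,6) = 1716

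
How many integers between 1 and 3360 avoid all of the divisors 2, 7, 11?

|div by 2|=1680, |div by 7|=480, |div by 11|=305.
|div by 2&7|=240, |div by 2&11|=152, |div by 7&11|=43, |div by all|=21.
By inclusion-exclusion, divisible by at least one: 1680+480+305-240-152-43+21 = 2051.
Not divisible by any: 3360 - 2051.

Final answer: 1309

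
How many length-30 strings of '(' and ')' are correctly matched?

The structures are counted by the Catalan number C_n. Here n = 15 (pairs).
C_n = C(2n,n) - C(2n,n+1), so C_{15} = C(30,15) - C(30,16) = 155117520 - 145422675.

Final answer: C_{15} = 9694845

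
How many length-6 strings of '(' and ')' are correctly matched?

This is a standard Catalan-number count: the answer is C_n. Here n = 3 (pairs).
C_n = (2n)!/(n!(n+1)!), so C_{3} = 6!/(3! x 4!) = C(6,3)/4 = 20/4.

Final answer: C_{3} = 5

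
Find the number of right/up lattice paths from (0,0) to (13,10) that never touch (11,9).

Total paths to (13,10): C(23,10) = 1144066.
Paths through (11,9): C(20,9) x C(3,1) = 503880.
Avoiding (11,9): 1144066 - 503880.

Final answer: 640186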